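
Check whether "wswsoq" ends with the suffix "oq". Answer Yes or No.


Input string: 'wswsoq'
Suffix to check: 'oq'
Last 2 characters of input: 'oq'
Match: True
Result: Yes


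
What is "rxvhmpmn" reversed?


Input string: 'rxvhmpmn'
Operation: reverse character order
Original order: 'r' -> 'x' -> 'v' -> 'h' -> 'm' -> 'p' -> 'm' -> 'n'
Reversed order: 'n' -> 'm' -> 'p' -> 'm' -> 'h' -> 'v' -> 'x' -> 'r'
Result: nmpmhvxr


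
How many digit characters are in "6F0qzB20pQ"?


Input string: '6F0qzB20pQ'
Operation: count digit characters (0-9)
Scan: '6'(digit), 'F', '0'(digit), 'q', 'z', 'B', '2'(digit), '0'(digit), 'p', 'Q'
Digits found: 4
Result: 4


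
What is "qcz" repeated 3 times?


Input string: 'qcz'
Operation: repeat 3 times
Concatenation: 'qcz' + 'qcz' + 'qcz'
Result: qczqczqcz


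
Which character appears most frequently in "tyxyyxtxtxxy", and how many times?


Input: 'tyxyyxtxtxxy'
Operation: tally each character
Counts: 't':3, 'x':5, 'y':4
Maximum: 'x' appears 5 times


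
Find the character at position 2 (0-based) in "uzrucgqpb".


Input string: 'uzrucgqpb'
Operation: get character at index 2
Index mapping: s[0]='u', s[1]='z', s[2]='r'
Result: 'r'


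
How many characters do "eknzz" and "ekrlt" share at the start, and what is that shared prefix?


String 1: 'eknzz'
String 2: 'ekrlt'
Compare position by position:
pos 0: 'e' vs 'e' match
pos 1: 'k' vs 'k' match
pos 2: 'n' vs 'r' differ -> stop
Longest common prefix: "ek" (length 2)


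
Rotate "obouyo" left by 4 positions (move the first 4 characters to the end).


Input: 'obouyo', shift = 4
Operation: split at index 4 and swap parts
Front part s[0:4] = 'obou'
Back part s[4:] = 'yo'
Rotated = back + front = 'yo' + 'obou'
Result: yoobou


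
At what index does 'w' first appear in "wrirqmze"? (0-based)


Input string: 'wrirqmze'
Target: 'w'
Scanning left to right: s[0]='w'
First match at index: 0


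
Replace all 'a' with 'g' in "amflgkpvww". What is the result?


Input string: 'amflgkpvww'
Operation: replace 'a' with 'g'
Positions of 'a': 0
After replacement: gmflgkpvww


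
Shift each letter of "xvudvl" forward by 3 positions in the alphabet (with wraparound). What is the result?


Input: 'xvudvl', shift = 3
Operation: for each letter, (position + 3) mod 26
Mapping: 'x'(23+3=26, 26 mod 26=0)->'a', 'v'(21+3=24)->'y', 'u'(20+3=23)->'x', 'd'(3+3=6)->'g', 'v'(21+3=24)->'y', 'l'(11+3=14)->'o'
Result: ayxgyo


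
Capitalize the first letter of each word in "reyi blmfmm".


Input string: 'reyi blmfmm'
Operation: capitalize first letter of each word
Word transformations: 'reyi'->'Reyi', 'blmfmm'->'Blmfmm'
Result: Reyi Blmfmm


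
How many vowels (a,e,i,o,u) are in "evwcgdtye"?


Input string: 'evwcgdtye'
Operation: count vowels (a, e, i, o, u)
Scan: s[0]='e' (vowel), s[1]='v', s[2]='w', s[3]='c', s[4]='g', s[5]='d', s[6]='t', s[7]='y', s[8]='e' (vowel)
Vowels found: 2
Result: 2


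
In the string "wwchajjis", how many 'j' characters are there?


Input string: 'wwchajjis'
Target character: 'j'
Scan each position: s[5]='j', s[6]='j'
Matches found at indices: 5, 6
Total: 2


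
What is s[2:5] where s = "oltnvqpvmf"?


Input string: 'oltnvqpvmf'
Operation: slice [2:5]
Extract characters: s[2]='t', s[3]='n', s[4]='v'
Result: tnv


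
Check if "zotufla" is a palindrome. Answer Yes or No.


Input string: 'zotufla'
Reversed: 'alfutoz'
Compare pairs: s[0]='z' vs s[6]='a' (mismatch), s[1]='o' vs s[5]='l' (mismatch), s[2]='t' vs s[4]='f' (mismatch)
Palindrome: No


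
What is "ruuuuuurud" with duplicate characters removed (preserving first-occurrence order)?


Input: 'ruuuuuurud'
Operation: keep first occurrence of each character
Scan: s[0]='r' new -> keep; s[1]='u' new -> keep; s[2]='u' seen -> skip; s[3]='u' seen -> skip; s[4]='u' seen -> skip; s[5]='u' seen -> skip; s[6]='u' seen -> skip; s[7]='r' seen -> skip; s[8]='u' seen -> skip; s[9]='d' new -> keep
Result: rud


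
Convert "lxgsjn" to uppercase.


Input string: 'lxgsjn'
Operation: convert each letter to uppercase
Mapping: 'l'->'L', 'x'->'X', 'g'->'G', 's'->'S', 'j'->'J', 'n'->'N'
Result: LXGSJN


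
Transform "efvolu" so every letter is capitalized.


Input string: 'efvolu'
Operation: convert each letter to uppercase
Mapping: 'e'->'E', 'f'->'F', 'v'->'V', 'o'->'O', 'l'->'L', 'u'->'U'
Result: EFVOLU


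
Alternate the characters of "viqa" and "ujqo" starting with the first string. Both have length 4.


String 1: 'viqa'
String 2: 'ujqo'
Operation: alternate characters
Pairs: 'v'+'u', 'i'+'j', 'q'+'q', 'a'+'o'
Result: vuijqqao


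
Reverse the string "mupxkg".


Input string: 'mupxkg'
Operation: reverse character order
Original order: 'm' -> 'u' -> 'p' -> 'x' -> 'k' -> 'g'
Reversed order: 'g' -> 'k' -> 'x' -> 'p' -> 'u' -> 'm'
Result: gkxpum


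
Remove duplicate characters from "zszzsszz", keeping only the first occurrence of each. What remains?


Input: 'zszzsszz'
Operation: keep first occurrence of each character
Scan: s[0]='z' new -> keep; s[1]='s' new -> keep; s[2]='z' seen -> skip; s[3]='z' seen -> skip; s[4]='s' seen -> skip; s[5]='s' seen -> skip; s[6]='z' seen -> skip; s[7]='z' seen -> skip
Result: zs


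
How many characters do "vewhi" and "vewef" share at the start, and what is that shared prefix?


String 1: 'vewhi'
String 2: 'vewef'
Compare position by position:
pos 0: 'v' vs 'v' match
pos 1: 'e' vs 'e' match
pos 2: 'w' vs 'w' match
pos 3: 'h' vs 'e' differ -> stop
Longest common prefix: "vew" (length 3)


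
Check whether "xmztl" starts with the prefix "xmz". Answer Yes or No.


Input string: 'xmztl'
Prefix to check: 'xmz'
First 3 characters of input: 'xmz'
Match: True
Result: Yes


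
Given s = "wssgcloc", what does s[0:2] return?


Input string: 'wssgcloc'
Operation: slice [0:2]
Extract characters: s[0]='w', s[1]='s'
Result: ws


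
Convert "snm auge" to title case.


Input string: 'snm auge'
Operation: capitalize first letter of each word
Word transformations: 'snm'->'Snm', 'auge'->'Auge'
Result: Snm Auge


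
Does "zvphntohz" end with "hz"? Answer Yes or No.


Input string: 'zvphntohz'
Suffix to check: 'hz'
Last 2 characters of input: 'hz'
Match: True
Result: Yes


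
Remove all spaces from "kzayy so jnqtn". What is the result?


Input string: 'kzayy so jnqtn'
Operation: remove all spaces
Words: 'kzayy', 'so', 'jnqtn'
Join without spaces: kzayysojnqtn


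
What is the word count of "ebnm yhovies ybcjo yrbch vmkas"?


Input string: 'ebnm yhovies ybcjo yrbch vmkas'
Operation: split by spaces
Words found: 'ebnm', 'yhovies', 'ybcjo', 'yrbch', 'vmkas'
Word count: 5


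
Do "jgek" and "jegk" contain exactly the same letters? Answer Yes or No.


String 1: 'jgek' -> sorted: 'egjk'
String 2: 'jegk' -> sorted: 'egjk'
Compare sorted forms: 'egjk' == 'egjk'
Anagram: Yes


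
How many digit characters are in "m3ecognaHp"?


Input string: 'm3ecognaHp'
Operation: count digit characters (0-9)
Scan: 'm', '3'(digit), 'e', 'c', 'o', 'g', 'n', 'a', 'H', 'p'
Digits found: 1
Result: 1


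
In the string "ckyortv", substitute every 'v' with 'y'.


Input string: 'ckyortv'
Operation: replace 'v' with 'y'
Positions of 'v': 6
After replacement: ckyorty


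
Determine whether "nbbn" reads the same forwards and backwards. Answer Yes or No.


Input string: 'nbbn'
Reversed: 'nbbn'
Compare pairs: s[0]='n' vs s[3]='n' (match), s[1]='b' vs s[2]='b' (match)
Palindrome: Yes


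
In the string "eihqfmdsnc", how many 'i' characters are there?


Input string: 'eihqfmdsnc'
Target character: 'i'
Scan each position: s[1]='i'
Matches found at indices: 1
Total: 1


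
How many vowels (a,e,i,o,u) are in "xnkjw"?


Input string: 'xnkjw'
Operation: count vowels (a, e, i, o, u)
Scan: s[0]='x', s[1]='n', s[2]='k', s[3]='j', s[4]='w'
Vowels found: 0
Result: 0


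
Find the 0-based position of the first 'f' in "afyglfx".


Input string: 'afyglfx'
Target: 'f'
Scanning left to right: s[0]='a', s[1]='f'
First match at index: 1


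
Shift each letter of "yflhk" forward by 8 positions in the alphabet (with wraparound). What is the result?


Input: 'yflhk', shift = 8
Operation: for each letter, (position + 8) mod 26
Mapping: 'y'(24+8=32, 32 mod 26=6)->'g', 'f'(5+8=13)->'n', 'l'(11+8=19)->'t', 'h'(7+8=15)->'p', 'k'(10+8=18)->'s'
Result: gntps


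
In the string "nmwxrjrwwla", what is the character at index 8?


Input string: 'nmwxrjrwwla'
Operation: get character at index 8
Index mapping: s[0]='n', s[1]='m', s[2]='w', s[3]='x', s[4]='r', s[5]='j', s[6]='r', s[7]='w', s[8]='w'
Result: 'w'


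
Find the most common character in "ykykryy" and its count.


Input: 'ykykryy'
Operation: tally each character
Counts: 'k':2, 'r':1, 'y':4
Maximum: 'y' appears 4 times


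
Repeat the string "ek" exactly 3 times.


Input string: 'ek'
Operation: repeat 3 times
Concatenation: 'ek' + 'ek' + 'ek'
Result: ekekek


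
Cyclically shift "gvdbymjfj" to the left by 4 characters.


Input: 'gvdbymjfj', shift = 4
Operation: split at index 4 and swap parts
Front part s[0:4] = 'gvdb'
Back part s[4:] = 'ymjfj'
Rotated = back + front = 'ymjfj' + 'gvdb'
Result: ymjfjgvdb


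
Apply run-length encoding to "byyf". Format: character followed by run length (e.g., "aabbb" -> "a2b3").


Input: 'byyf'
Operation: identify consecutive runs
Runs: 'b' -> b1, 'yy' -> y2, 'f' -> f1
Encoded: b1y2f1


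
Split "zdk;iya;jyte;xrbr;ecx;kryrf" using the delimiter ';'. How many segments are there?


Input string: 'zdk;iya;jyte;xrbr;ecx;kryrf'
Delimiter: ';'
Split result: 'zdk', 'iya', 'jyte', 'xrbr', 'ecx', 'kryrf'
Number of parts: 6


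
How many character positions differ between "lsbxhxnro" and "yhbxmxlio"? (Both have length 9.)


String 1: 'lsbxhxnro'
String 2: 'yhbxmxlio'
Compare each position: pos 0: 'l'!='y', pos 1: 's'!='h', pos 2: 'b'=='b', pos 3: 'x'=='x', pos 4: 'h'!='m', pos 5: 'x'=='x', pos 6: 'n'!='l', pos 7: 'r'!='i', pos 8: 'o'=='o'
Differing positions: 5
Hamming distance: 5


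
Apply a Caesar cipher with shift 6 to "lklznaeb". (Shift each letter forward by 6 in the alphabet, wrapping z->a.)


Input: 'lklznaeb', shift = 6
Operation: for each letter, (position + 6) mod 26
Mapping: 'l'(11+6=17)->'r', 'k'(10+6=16)->'q', 'l'(11+6=17)->'r', 'z'(25+6=31, 31 mod 26=5)->'f', 'n'(13+6=19)->'t', 'a'(0+6=6)->'g', 'e'(4+6=10)->'k', 'b'(1+6=7)->'h'
Result: rqrftgkh


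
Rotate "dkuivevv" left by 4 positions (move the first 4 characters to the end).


Input: 'dkuivevv', shift = 4
Operation: split at index 4 and swap parts
Front part s[0:4] = 'dkui'
Back part s[4:] = 'vevv'
Rotated = back + front = 'vevv' + 'dkui'
Result: vevvdkui


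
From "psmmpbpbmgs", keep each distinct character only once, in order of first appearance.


Input: 'psmmpbpbmgs'
Operation: keep first occurrence of each character
Scan: s[0]='p' new -> keep; s[1]='s' new -> keep; s[2]='m' new -> keep; s[3]='m' seen -> skip; s[4]='p' seen -> skip; s[5]='b' new -> keep; s[6]='p' seen -> skip; s[7]='b' seen -> skip; s[8]='m' seen -> skip; s[9]='g' new -> keep; s[10]='s' seen -> skip
Result: psmbg


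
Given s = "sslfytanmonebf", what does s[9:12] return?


Input string: 'sslfytanmonebf'
Operation: slice [9:12]
Extract characters: s[9]='o', s[10]='n', s[11]='e'
Result: one


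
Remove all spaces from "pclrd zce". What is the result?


Input string: 'pclrd zce'
Operation: remove all spaces
Words: 'pclrd', 'zce'
Join without spaces: pclrdzce


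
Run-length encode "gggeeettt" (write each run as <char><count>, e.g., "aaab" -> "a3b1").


Input: 'gggeeettt'
Operation: identify consecutive runs
Runs: 'ggg' -> g3, 'eee' -> e3, 'ttt' -> t3
Encoded: g3e3t3


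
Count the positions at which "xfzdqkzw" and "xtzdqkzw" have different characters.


String 1: 'xfzdqkzw'
String 2: 'xtzdqkzw'
Compare each position: pos 0: 'x'=='x', pos 1: 'f'!='t', pos 2: 'z'=='z', pos 3: 'd'=='d', pos 4: 'q'=='q', pos 5: 'k'=='k', pos 6: 'z'=='z', pos 7: 'w'=='w'
Differing positions: 1
Hamming distance: 1


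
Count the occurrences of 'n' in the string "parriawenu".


Input string: 'parriawenu'
Target character: 'n'
Scan each position: s[8]='n'
Matches found at indices: 8
Total: 1


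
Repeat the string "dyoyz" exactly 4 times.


Input string: 'dyoyz'
Operation: repeat 4 times
Concatenation: 'dyoyz' + 'dyoyz' + 'dyoyz' + 'dyoyz'
Result: dyoyzdyoyzdyoyzdyoyz


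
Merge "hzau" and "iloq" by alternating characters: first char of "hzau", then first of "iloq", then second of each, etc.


String 1: 'hzau'
String 2: 'iloq'
Operation: alternate characters
Pairs: 'h'+'i', 'z'+'l', 'a'+'o', 'u'+'q'
Result: hizlaouq


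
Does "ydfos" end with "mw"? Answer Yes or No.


Input string: 'ydfos'
Suffix to check: 'mw'
Last 2 characters of input: 'os'
Match: False
Result: No


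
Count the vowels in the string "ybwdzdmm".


Input string: 'ybwdzdmm'
Operation: count vowels (a, e, i, o, u)
Scan: s[0]='y', s[1]='b', s[2]='w', s[3]='d', s[4]='z', s[5]='d', s[6]='m', s[7]='m'
Vowels found: 0
Result: 0


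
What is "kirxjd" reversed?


Input string: 'kirxjd'
Operation: reverse character order
Original order: 'k' -> 'i' -> 'r' -> 'x' -> 'j' -> 'd'
Reversed order: 'd' -> 'j' -> 'x' -> 'r' -> 'i' -> 'k'
Result: djxrik


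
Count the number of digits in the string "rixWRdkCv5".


Input string: 'rixWRdkCv5'
Operation: count digit characters (0-9)
Scan: 'r', 'i', 'x', 'W', 'R', 'd', 'k', 'C', 'v', '5'(digit)
Digits found: 1
Result: 1


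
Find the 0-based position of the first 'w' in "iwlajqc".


Input string: 'iwlajqc'
Target: 'w'
Scanning left to right: s[0]='i', s[1]='w'
First match at index: 1


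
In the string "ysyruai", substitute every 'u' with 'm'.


Input string: 'ysyruai'
Operation: replace 'u' with 'm'
Positions of 'u': 4
After replacement: ysyrmai


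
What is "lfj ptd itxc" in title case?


Input string: 'lfj ptd itxc'
Operation: capitalize first letter of each word
Word transformations: 'lfj'->'Lfj', 'ptd'->'Ptd', 'itxc'->'Itxc'
Result: Lfj Ptd Itxc


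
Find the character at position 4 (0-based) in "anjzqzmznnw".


Input string: 'anjzqzmznnw'
Operation: get character at index 4
Index mapping: s[0]='a', s[1]='n', s[2]='j', s[3]='z', s[4]='q'
Result: 'q'


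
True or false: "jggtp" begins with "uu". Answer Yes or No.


Input string: 'jggtp'
Prefix to check: 'uu'
First 2 characters of input: 'jg'
Match: False
Result: No


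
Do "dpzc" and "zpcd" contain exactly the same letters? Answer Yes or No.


String 1: 'dpzc' -> sorted: 'cdpz'
String 2: 'zpcd' -> sorted: 'cdpz'
Compare sorted forms: 'cdpz' == 'cdpz'
Anagram: Yes


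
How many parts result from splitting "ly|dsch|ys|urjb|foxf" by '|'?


Input string: 'ly|dsch|ys|urjb|foxf'
Delimiter: '|'
Split result: 'ly', 'dsch', 'ys', 'urjb', 'foxf'
Number of parts: 5


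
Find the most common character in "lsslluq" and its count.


Input: 'lsslluq'
Operation: tally each character
Counts: 'l':3, 'q':1, 's':2, 'u':1
Maximum: 'l' appears 3 times


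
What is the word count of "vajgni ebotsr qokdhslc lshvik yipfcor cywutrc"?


Input string: 'vajgni ebotsr qokdhslc lshvik yipfcor cywutrc'
Operation: split by spaces
Words found: 'vajgni', 'ebotsr', 'qokdhslc', 'lshvik', 'yipfcor', 'cywutrc'
Word count: 6


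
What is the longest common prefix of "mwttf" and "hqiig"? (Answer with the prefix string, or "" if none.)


String 1: 'mwttf'
String 2: 'hqiig'
Compare position by position:
pos 0: 'm' vs 'h' differ -> stop
Longest common prefix: "" (length 0)


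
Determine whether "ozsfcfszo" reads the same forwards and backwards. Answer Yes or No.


Input string: 'ozsfcfszo'
Reversed: 'ozsfcfszo'
Compare pairs: s[0]='o' vs s[8]='o' (match), s[1]='z' vs s[7]='z' (match), s[2]='s' vs s[6]='s' (match), s[3]='f' vs s[5]='f' (match)
Palindrome: Yes


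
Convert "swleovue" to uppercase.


Input string: 'swleovue'
Operation: convert each letter to uppercase
Mapping: 's'->'S', 'w'->'W', 'l'->'L', 'e'->'E', 'o'->'O', 'v'->'V', 'u'->'U', 'e'->'E'
Result: SWLEOVUE


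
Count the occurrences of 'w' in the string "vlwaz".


Input string: 'vlwaz'
Target character: 'w'
Scan each position: s[2]='w'
Matches found at indices: 2
Total: 1


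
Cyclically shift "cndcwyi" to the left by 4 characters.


Input: 'cndcwyi', shift = 4
Operation: split at index 4 and swap parts
Front part s[0:4] = 'cndc'
Back part s[4:] = 'wyi'
Rotated = back + front = 'wyi' + 'cndc'
Result: wyicndc


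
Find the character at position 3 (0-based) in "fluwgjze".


Input string: 'fluwgjze'
Operation: get character at index 3
Index mapping: s[0]='f', s[1]='l', s[2]='u', s[3]='w'
Result: 'w'


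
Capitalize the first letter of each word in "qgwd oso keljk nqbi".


Input string: 'qgwd oso keljk nqbi'
Operation: capitalize first letter of each word
Word transformations: 'qgwd'->'Qgwd', 'oso'->'Oso', 'keljk'->'Keljk', 'nqbi'->'Nqbi'
Result: Qgwd Oso Keljk Nqbi


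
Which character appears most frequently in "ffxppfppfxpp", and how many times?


Input: 'ffxppfppfxpp'
Operation: tally each character
Counts: 'f':4, 'p':6, 'x':2
Maximum: 'p' appears 6 times


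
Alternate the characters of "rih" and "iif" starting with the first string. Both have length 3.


String 1: 'rih'
String 2: 'iif'
Operation: alternate characters
Pairs: 'r'+'i', 'i'+'i', 'h'+'f'
Result: riiihf


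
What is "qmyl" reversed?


Input string: 'qmyl'
Operation: reverse character order
Original order: 'q' -> 'm' -> 'y' -> 'l'
Reversed order: 'l' -> 'y' -> 'm' -> 'q'
Result: lymq


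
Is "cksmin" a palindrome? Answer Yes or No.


Input string: 'cksmin'
Reversed: 'nimskc'
Compare pairs: s[0]='c' vs s[5]='n' (mismatch), s[1]='k' vs s[4]='i' (mismatch), s[2]='s' vs s[3]='m' (mismatch)
Palindrome: No


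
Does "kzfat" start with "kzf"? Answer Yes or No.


Input string: 'kzfat'
Prefix to check: 'kzf'
First 3 characters of input: 'kzf'
Match: True
Result: Yes


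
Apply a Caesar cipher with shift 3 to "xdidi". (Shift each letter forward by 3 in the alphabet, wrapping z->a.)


Input: 'xdidi', shift = 3
Operation: for each letter, (position + 3) mod 26
Mapping: 'x'(23+3=26, 26 mod 26=0)->'a', 'd'(3+3=6)->'g', 'i'(8+3=11)->'l', 'd'(3+3=6)->'g', 'i'(8+3=11)->'l'
Result: aglgl


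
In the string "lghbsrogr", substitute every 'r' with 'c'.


Input string: 'lghbsrogr'
Operation: replace 'r' with 'c'
Positions of 'r': 5, 8
After replacement: lghbscogc


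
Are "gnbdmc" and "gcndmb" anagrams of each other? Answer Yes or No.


String 1: 'gnbdmc' -> sorted: 'bcdgmn'
String 2: 'gcndmb' -> sorted: 'bcdgmn'
Compare sorted forms: 'bcdgmn' == 'bcdgmn'
Anagram: Yes


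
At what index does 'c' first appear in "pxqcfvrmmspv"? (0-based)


Input string: 'pxqcfvrmmspv'
Target: 'c'
Scanning left to right: s[0]='p', s[1]='x', s[2]='q', s[3]='c'
First match at index: 3


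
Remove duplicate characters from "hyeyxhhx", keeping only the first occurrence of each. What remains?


Input: 'hyeyxhhx'
Operation: keep first occurrence of each character
Scan: s[0]='h' new -> keep; s[1]='y' new -> keep; s[2]='e' new -> keep; s[3]='y' seen -> skip; s[4]='x' new -> keep; s[5]='h' seen -> skip; s[6]='h' seen -> skip; s[7]='x' seen -> skip
Result: hyex


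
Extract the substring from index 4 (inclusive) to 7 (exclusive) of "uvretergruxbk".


Input string: 'uvretergruxbk'
Operation: slice [4:7]
Extract characters: s[4]='t', s[5]='e', s[6]='r'
Result: ter


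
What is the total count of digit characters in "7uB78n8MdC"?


Input string: '7uB78n8MdC'
Operation: count digit characters (0-9)
Scan: '7'(digit), 'u', 'B', '7'(digit), '8'(digit), 'n', '8'(digit), 'M', 'd', 'C'
Digits found: 4
Result: 4


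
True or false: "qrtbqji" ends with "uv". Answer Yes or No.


Input string: 'qrtbqji'
Suffix to check: 'uv'
Last 2 characters of input: 'ji'
Match: False
Result: No


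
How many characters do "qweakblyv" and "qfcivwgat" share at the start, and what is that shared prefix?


String 1: 'qweakblyv'
String 2: 'qfcivwgat'
Compare position by position:
pos 0: 'q' vs 'q' match
pos 1: 'w' vs 'f' differ -> stop
Longest common prefix: "q" (length 1)


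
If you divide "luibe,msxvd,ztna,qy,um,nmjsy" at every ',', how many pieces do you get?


Input string: 'luibe,msxvd,ztna,qy,um,nmjsy'
Delimiter: ','
Split result: 'luibe', 'msxvd', 'ztna', 'qy', 'um', 'nmjsy'
Number of parts: 6


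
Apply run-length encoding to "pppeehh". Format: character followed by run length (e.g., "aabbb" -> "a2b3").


Input: 'pppeehh'
Operation: identify consecutive runs
Runs: 'ppp' -> p3, 'ee' -> e2, 'hh' -> h2
Encoded: p3e2h2


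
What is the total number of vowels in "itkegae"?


Input string: 'itkegae'
Operation: count vowels (a, e, i, o, u)
Scan: s[0]='i' (vowel), s[1]='t', s[2]='k', s[3]='e' (vowel), s[4]='g', s[5]='a' (vowel), s[6]='e' (vowel)
Vowels found: 4
Result: 4


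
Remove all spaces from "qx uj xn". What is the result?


Input string: 'qx uj xn'
Operation: remove all spaces
Words: 'qx', 'uj', 'xn'
Join without spaces: qxujxn


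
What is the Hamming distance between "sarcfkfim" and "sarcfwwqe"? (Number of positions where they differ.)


String 1: 'sarcfkfim'
String 2: 'sarcfwwqe'
Compare each position: pos 0: 's'=='s', pos 1: 'a'=='a', pos 2: 'r'=='r', pos 3: 'c'=='c', pos 4: 'f'=='f', pos 5: 'k'!='w', pos 6: 'f'!='w', pos 7: 'i'!='q', pos 8: 'm'!='e'
Differing positions: 4
Hamming distance: 4


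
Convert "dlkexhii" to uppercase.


Input string: 'dlkexhii'
Operation: convert each letter to uppercase
Mapping: 'd'->'D', 'l'->'L', 'k'->'K', 'e'->'E', 'x'->'X', 'h'->'H', 'i'->'I', 'i'->'I'
Result: DLKEXHII


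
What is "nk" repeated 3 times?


Input string: 'nk'
Operation: repeat 3 times
Concatenation: 'nk' + 'nk' + 'nk'
Result: nknknk


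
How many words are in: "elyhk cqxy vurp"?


Input string: 'elyhk cqxy vurp'
Operation: split by spaces
Words found: 'elyhk', 'cqxy', 'vurp'
Word count: 3


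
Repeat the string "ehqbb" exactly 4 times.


Input string: 'ehqbb'
Operation: repeat 4 times
Concatenation: 'ehqbb' + 'ehqbb' + 'ehqbb' + 'ehqbb'
Result: ehqbbehqbbehqbbehqbb


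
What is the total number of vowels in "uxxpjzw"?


Input string: 'uxxpjzw'
Operation: count vowels (a, e, i, o, u)
Scan: s[0]='u' (vowel), s[1]='x', s[2]='x', s[3]='p', s[4]='j', s[5]='z', s[6]='w'
Vowels found: 1
Result: 1


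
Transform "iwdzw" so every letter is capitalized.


Input string: 'iwdzw'
Operation: convert each letter to uppercase
Mapping: 'i'->'I', 'w'->'W', 'd'->'D', 'z'->'Z', 'w'->'W'
Result: IWDZW


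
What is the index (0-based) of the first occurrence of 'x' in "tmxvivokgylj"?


Input string: 'tmxvivokgylj'
Target: 'x'
Scanning left to right: s[0]='t', s[1]='m', s[2]='x'
First match at index: 2


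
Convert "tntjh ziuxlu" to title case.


Input string: 'tntjh ziuxlu'
Operation: capitalize first letter of each word
Word transformations: 'tntjh'->'Tntjh', 'ziuxlu'->'Ziuxlu'
Result: Tntjh Ziuxlu


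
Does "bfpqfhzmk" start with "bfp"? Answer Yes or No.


Input string: 'bfpqfhzmk'
Prefix to check: 'bfp'
First 3 characters of input: 'bfp'
Match: True
Result: Yes


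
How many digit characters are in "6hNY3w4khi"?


Input string: '6hNY3w4khi'
Operation: count digit characters (0-9)
Scan: '6'(digit), 'h', 'N', 'Y', '3'(digit), 'w', '4'(digit), 'k', 'h', 'i'
Digits found: 3
Result: 3


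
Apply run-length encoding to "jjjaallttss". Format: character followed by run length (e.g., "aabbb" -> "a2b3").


Input: 'jjjaallttss'
Operation: identify consecutive runs
Runs: 'jjj' -> j3, 'aa' -> a2, 'll' -> l2, 'tt' -> t2, 'ss' -> s2
Encoded: j3a2l2t2s2


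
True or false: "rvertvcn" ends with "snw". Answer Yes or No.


Input string: 'rvertvcn'
Suffix to check: 'snw'
Last 3 characters of input: 'vcn'
Match: False
Result: No


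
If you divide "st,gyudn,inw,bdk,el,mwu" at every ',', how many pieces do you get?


Input string: 'st,gyudn,inw,bdk,el,mwu'
Delimiter: ','
Split result: 'st', 'gyudn', 'inw', 'bdk', 'el', 'mwu'
Number of parts: 6


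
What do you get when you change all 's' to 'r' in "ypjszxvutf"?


Input string: 'ypjszxvutf'
Operation: replace 's' with 'r'
Positions of 's': 3
After replacement: ypjrzxvutf


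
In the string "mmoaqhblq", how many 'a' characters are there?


Input string: 'mmoaqhblq'
Target character: 'a'
Scan each position: s[3]='a'
Matches found at indices: 3
Total: 1


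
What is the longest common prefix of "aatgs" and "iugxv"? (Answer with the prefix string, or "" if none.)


String 1: 'aatgs'
String 2: 'iugxv'
Compare position by position:
pos 0: 'a' vs 'i' differ -> stop
Longest common prefix: "" (length 0)


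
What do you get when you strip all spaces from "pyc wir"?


Input string: 'pyc wir'
Operation: remove all spaces
Words: 'pyc', 'wir'
Join without spaces: pycwir


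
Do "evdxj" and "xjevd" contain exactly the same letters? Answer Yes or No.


String 1: 'evdxj' -> sorted: 'dejvx'
String 2: 'xjevd' -> sorted: 'dejvx'
Compare sorted forms: 'dejvx' == 'dejvx'
Anagram: Yes


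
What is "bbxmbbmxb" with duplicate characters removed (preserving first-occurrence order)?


Input: 'bbxmbbmxb'
Operation: keep first occurrence of each character
Scan: s[0]='b' new -> keep; s[1]='b' seen -> skip; s[2]='x' new -> keep; s[3]='m' new -> keep; s[4]='b' seen -> skip; s[5]='b' seen -> skip; s[6]='m' seen -> skip; s[7]='x' seen -> skip; s[8]='b' seen -> skip
Result: bxm


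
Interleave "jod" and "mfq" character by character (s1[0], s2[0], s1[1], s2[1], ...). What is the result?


String 1: 'jod'
String 2: 'mfq'
Operation: alternate characters
Pairs: 'j'+'m', 'o'+'f', 'd'+'q'
Result: jmofdq


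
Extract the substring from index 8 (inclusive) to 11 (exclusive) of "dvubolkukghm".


Input string: 'dvubolkukghm'
Operation: slice [8:11]
Extract characters: s[8]='k', s[9]='g', s[10]='h'
Result: kgh


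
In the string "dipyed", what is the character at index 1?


Input string: 'dipyed'
Operation: get character at index 1
Index mapping: s[0]='d', s[1]='i'
Result: 'i'


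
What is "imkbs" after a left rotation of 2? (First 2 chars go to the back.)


Input: 'imkbs', shift = 2
Operation: split at index 2 and swap parts
Front part s[0:2] = 'im'
Back part s[2:] = 'kbs'
Rotated = back + front = 'kbs' + 'im'
Result: kbsim


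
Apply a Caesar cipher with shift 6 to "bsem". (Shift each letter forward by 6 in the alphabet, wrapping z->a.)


Input: 'bsem', shift = 6
Operation: for each letter, (position + 6) mod 26
Mapping: 'b'(1+6=7)->'h', 's'(18+6=24)->'y', 'e'(4+6=10)->'k', 'm'(12+6=18)->'s'
Result: hyks


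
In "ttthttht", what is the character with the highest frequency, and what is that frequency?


Input: 'ttthttht'
Operation: tally each character
Counts: 'h':2, 't':6
Maximum: 't' appears 6 times


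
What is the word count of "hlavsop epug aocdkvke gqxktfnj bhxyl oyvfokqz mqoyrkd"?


Input string: 'hlavsop epug aocdkvke gqxktfnj bhxyl oyvfokqz mqoyrkd'
Operation: split by spaces
Words found: 'hlavsop', 'epug', 'aocdkvke', 'gqxktfnj', 'bhxyl', 'oyvfokqz', 'mqoyrkd'
Word count: 7


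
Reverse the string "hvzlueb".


Input string: 'hvzlueb'
Operation: reverse character order
Original order: 'h' -> 'v' -> 'z' -> 'l' -> 'u' -> 'e' -> 'b'
Reversed order: 'b' -> 'e' -> 'u' -> 'l' -> 'z' -> 'v' -> 'h'
Result: beulzvh


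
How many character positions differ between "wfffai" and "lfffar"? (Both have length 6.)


String 1: 'wfffai'
String 2: 'lfffar'
Compare each position: pos 0: 'w'!='l', pos 1: 'f'=='f', pos 2: 'f'=='f', pos 3: 'f'=='f', pos 4: 'a'=='a', pos 5: 'i'!='r'
Differing positions: 2
Hamming distance: 2


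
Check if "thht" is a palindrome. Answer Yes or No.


Input string: 'thht'
Reversed: 'thht'
Compare pairs: s[0]='t' vs s[3]='t' (match), s[1]='h' vs s[2]='h' (match)
Palindrome: Yes


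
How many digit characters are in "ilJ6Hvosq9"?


Input string: 'ilJ6Hvosq9'
Operation: count digit characters (0-9)
Scan: 'i', 'l', 'J', '6'(digit), 'H', 'v', 'o', 's', 'q', '9'(digit)
Digits found: 2
Result: 2


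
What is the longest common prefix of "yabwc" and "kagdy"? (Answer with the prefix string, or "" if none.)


String 1: 'yabwc'
String 2: 'kagdy'
Compare position by position:
pos 0: 'y' vs 'k' differ -> stop
Longest common prefix: "" (length 0)


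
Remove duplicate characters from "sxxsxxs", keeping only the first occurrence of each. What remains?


Input: 'sxxsxxs'
Operation: keep first occurrence of each character
Scan: s[0]='s' new -> keep; s[1]='x' new -> keep; s[2]='x' seen -> skip; s[3]='s' seen -> skip; s[4]='x' seen -> skip; s[5]='x' seen -> skip; s[6]='s' seen -> skip
Result: sx


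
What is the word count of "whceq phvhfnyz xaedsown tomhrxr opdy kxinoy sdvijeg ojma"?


Input string: 'whceq phvhfnyz xaedsown tomhrxr opdy kxinoy sdvijeg ojma'
Operation: split by spaces
Words found: 'whceq', 'phvhfnyz', 'xaedsown', 'tomhrxr', 'opdy', 'kxinoy', 'sdvijeg', 'ojma'
Word count: 8


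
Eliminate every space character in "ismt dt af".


Input string: 'ismt dt af'
Operation: remove all spaces
Words: 'ismt', 'dt', 'af'
Join without spaces: ismtdtaf


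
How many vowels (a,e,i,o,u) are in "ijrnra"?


Input string: 'ijrnra'
Operation: count vowels (a, e, i, o, u)
Scan: s[0]='i' (vowel), s[1]='j', s[2]='r', s[3]='n', s[4]='r', s[5]='a' (vowel)
Vowels found: 2
Result: 2


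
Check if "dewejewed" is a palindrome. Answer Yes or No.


Input string: 'dewejewed'
Reversed: 'dewejewed'
Compare pairs: s[0]='d' vs s[8]='d' (match), s[1]='e' vs s[7]='e' (match), s[2]='w' vs s[6]='w' (match), s[3]='e' vs s[5]='e' (match)
Palindrome: Yes


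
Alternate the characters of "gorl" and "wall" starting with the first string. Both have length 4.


String 1: 'gorl'
String 2: 'wall'
Operation: alternate characters
Pairs: 'g'+'w', 'o'+'a', 'r'+'l', 'l'+'l'
Result: gwoarlll


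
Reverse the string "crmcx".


Input string: 'crmcx'
Operation: reverse character order
Original order: 'c' -> 'r' -> 'm' -> 'c' -> 'x'
Reversed order: 'x' -> 'c' -> 'm' -> 'r' -> 'c'
Result: xcmrc


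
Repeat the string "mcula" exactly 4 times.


Input string: 'mcula'
Operation: repeat 4 times
Concatenation: 'mcula' + 'mcula' + 'mcula' + 'mcula'
Result: mculamculamculamcula


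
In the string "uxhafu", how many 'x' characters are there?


Input string: 'uxhafu'
Target character: 'x'
Scan each position: s[1]='x'
Matches found at indices: 1
Total: 1


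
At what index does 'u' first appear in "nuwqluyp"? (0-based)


Input string: 'nuwqluyp'
Target: 'u'
Scanning left to right: s[0]='n', s[1]='u'
First match at index: 1


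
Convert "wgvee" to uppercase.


Input string: 'wgvee'
Operation: convert each letter to uppercase
Mapping: 'w'->'W', 'g'->'G', 'v'->'V', 'e'->'E', 'e'->'E'
Result: WGVEE


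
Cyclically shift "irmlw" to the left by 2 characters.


Input: 'irmlw', shift = 2
Operation: split at index 2 and swap parts
Front part s[0:2] = 'ir'
Back part s[2:] = 'mlw'
Rotated = back + front = 'mlw' + 'ir'
Result: mlwir


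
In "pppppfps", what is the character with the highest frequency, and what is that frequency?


Input: 'pppppfps'
Operation: tally each character
Counts: 'f':1, 'p':6, 's':1
Maximum: 'p' appears 6 times


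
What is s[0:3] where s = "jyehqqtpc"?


Input string: 'jyehqqtpc'
Operation: slice [0:3]
Extract characters: s[0]='j', s[1]='y', s[2]='e'
Result: jye


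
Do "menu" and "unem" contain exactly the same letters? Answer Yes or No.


String 1: 'menu' -> sorted: 'emnu'
String 2: 'unem' -> sorted: 'emnu'
Compare sorted forms: 'emnu' == 'emnu'
Anagram: Yes


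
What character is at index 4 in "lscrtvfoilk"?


Input string: 'lscrtvfoilk'
Operation: get character at index 4
Index mapping: s[0]='l', s[1]='s', s[2]='c', s[3]='r', s[4]='t'
Result: 't'


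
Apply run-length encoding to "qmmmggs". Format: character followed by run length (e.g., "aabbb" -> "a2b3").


Input: 'qmmmggs'
Operation: identify consecutive runs
Runs: 'q' -> q1, 'mmm' -> m3, 'gg' -> g2, 's' -> s1
Encoded: q1m3g2s1


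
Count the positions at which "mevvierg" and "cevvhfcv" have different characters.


String 1: 'mevvierg'
String 2: 'cevvhfcv'
Compare each position: pos 0: 'm'!='c', pos 1: 'e'=='e', pos 2: 'v'=='v', pos 3: 'v'=='v', pos 4: 'i'!='h', pos 5: 'e'!='f', pos 6: 'r'!='c', pos 7: 'g'!='v'
Differing positions: 5
Hamming distance: 5


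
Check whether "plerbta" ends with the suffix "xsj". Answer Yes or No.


Input string: 'plerbta'
Suffix to check: 'xsj'
Last 3 characters of input: 'bta'
Match: False
Result: No


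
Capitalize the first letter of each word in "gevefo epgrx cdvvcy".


Input string: 'gevefo epgrx cdvvcy'
Operation: capitalize first letter of each word
Word transformations: 'gevefo'->'Gevefo', 'epgrx'->'Epgrx', 'cdvvcy'->'Cdvvcy'
Result: Gevefo Epgrx Cdvvcy


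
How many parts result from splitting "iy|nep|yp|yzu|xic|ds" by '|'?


Input string: 'iy|nep|yp|yzu|xic|ds'
Delimiter: '|'
Split result: 'iy', 'nep', 'yp', 'yzu', 'xic', 'ds'
Number of parts: 6


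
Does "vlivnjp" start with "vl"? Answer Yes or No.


Input string: 'vlivnjp'
Prefix to check: 'vl'
First 2 characters of input: 'vl'
Match: True
Result: Yes


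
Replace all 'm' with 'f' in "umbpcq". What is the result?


Input string: 'umbpcq'
Operation: replace 'm' with 'f'
Positions of 'm': 1
After replacement: ufbpcq


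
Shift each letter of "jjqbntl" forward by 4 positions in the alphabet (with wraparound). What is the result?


Input: 'jjqbntl', shift = 4
Operation: for each letter, (position + 4) mod 26
Mapping: 'j'(9+4=13)->'n', 'j'(9+4=13)->'n', 'q'(16+4=20)->'u', 'b'(1+4=5)->'f', 'n'(13+4=17)->'r', 't'(19+4=23)->'x', 'l'(11+4=15)->'p'
Result: nnufrxp


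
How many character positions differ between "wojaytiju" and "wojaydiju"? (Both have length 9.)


String 1: 'wojaytiju'
String 2: 'wojaydiju'
Compare each position: pos 0: 'w'=='w', pos 1: 'o'=='o', pos 2: 'j'=='j', pos 3: 'a'=='a', pos 4: 'y'=='y', pos 5: 't'!='d', pos 6: 'i'=='i', pos 7: 'j'=='j', pos 8: 'u'=='u'
Differing positions: 1
Hamming distance: 1


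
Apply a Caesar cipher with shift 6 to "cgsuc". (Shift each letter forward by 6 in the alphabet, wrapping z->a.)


Input: 'cgsuc', shift = 6
Operation: for each letter, (position + 6) mod 26
Mapping: 'c'(2+6=8)->'i', 'g'(6+6=12)->'m', 's'(18+6=24)->'y', 'u'(20+6=26, 26 mod 26=0)->'a', 'c'(2+6=8)->'i'
Result: imyai


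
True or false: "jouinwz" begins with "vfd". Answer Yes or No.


Input string: 'jouinwz'
Prefix to check: 'vfd'
First 3 characters of input: 'jou'
Match: False
Result: No


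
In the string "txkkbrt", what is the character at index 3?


Input string: 'txkkbrt'
Operation: get character at index 3
Index mapping: s[0]='t', s[1]='x', s[2]='k', s[3]='k'
Result: 'k'


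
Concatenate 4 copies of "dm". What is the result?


Input string: 'dm'
Operation: repeat 4 times
Concatenation: 'dm' + 'dm' + 'dm' + 'dm'
Result: dmdmdmdm


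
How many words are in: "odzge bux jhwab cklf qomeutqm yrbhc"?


Input string: 'odzge bux jhwab cklf qomeutqm yrbhc'
Operation: split by spaces
Words found: 'odzge', 'bux', 'jhwab', 'cklf', 'qomeutqm', 'yrbhc'
Word count: 6


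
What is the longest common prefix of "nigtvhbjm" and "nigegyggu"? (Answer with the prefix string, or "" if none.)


String 1: 'nigtvhbjm'
String 2: 'nigegyggu'
Compare position by position:
pos 0: 'n' vs 'n' match
pos 1: 'i' vs 'i' match
pos 2: 'g' vs 'g' match
pos 3: 't' vs 'e' differ -> stop
Longest common prefix: "nig" (length 3)


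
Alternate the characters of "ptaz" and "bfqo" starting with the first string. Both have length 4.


String 1: 'ptaz'
String 2: 'bfqo'
Operation: alternate characters
Pairs: 'p'+'b', 't'+'f', 'a'+'q', 'z'+'o'
Result: pbtfaqzo


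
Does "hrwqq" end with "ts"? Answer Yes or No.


Input string: 'hrwqq'
Suffix to check: 'ts'
Last 2 characters of input: 'qq'
Match: False
Result: No


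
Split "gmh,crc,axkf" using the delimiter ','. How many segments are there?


Input string: 'gmh,crc,axkf'
Delimiter: ','
Split result: 'gmh', 'crc', 'axkf'
Number of parts: 3


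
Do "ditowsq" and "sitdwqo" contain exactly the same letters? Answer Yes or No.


String 1: 'ditowsq' -> sorted: 'dioqstw'
String 2: 'sitdwqo' -> sorted: 'dioqstw'
Compare sorted forms: 'dioqstw' == 'dioqstw'
Anagram: Yes


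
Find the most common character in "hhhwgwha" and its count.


Input: 'hhhwgwha'
Operation: tally each character
Counts: 'a':1, 'g':1, 'h':4, 'w':2
Maximum: 'h' appears 4 times


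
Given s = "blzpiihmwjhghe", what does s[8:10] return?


Input string: 'blzpiihmwjhghe'
Operation: slice [8:10]
Extract characters: s[8]='w', s[9]='j'
Result: wj


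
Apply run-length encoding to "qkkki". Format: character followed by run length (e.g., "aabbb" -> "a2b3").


Input: 'qkkki'
Operation: identify consecutive runs
Runs: 'q' -> q1, 'kkk' -> k3, 'i' -> i1
Encoded: q1k3i1


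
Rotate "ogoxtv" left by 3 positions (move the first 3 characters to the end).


Input: 'ogoxtv', shift = 3
Operation: split at index 3 and swap parts
Front part s[0:3] = 'ogo'
Back part s[3:] = 'xtv'
Rotated = back + front = 'xtv' + 'ogo'
Result: xtvogo


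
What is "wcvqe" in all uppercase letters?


Input string: 'wcvqe'
Operation: convert each letter to uppercase
Mapping: 'w'->'W', 'c'->'C', 'v'->'V', 'q'->'Q', 'e'->'E'
Result: WCVQE


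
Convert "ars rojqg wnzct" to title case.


Input string: 'ars rojqg wnzct'
Operation: capitalize first letter of each word
Word transformations: 'ars'->'Ars', 'rojqg'->'Rojqg', 'wnzct'->'Wnzct'
Result: Ars Rojqg Wnzct


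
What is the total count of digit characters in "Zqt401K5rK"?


Input string: 'Zqt401K5rK'
Operation: count digit characters (0-9)
Scan: 'Z', 'q', 't', '4'(digit), '0'(digit), '1'(digit), 'K', '5'(digit), 'r', 'K'
Digits found: 4
Result: 4


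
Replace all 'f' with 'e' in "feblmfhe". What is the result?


Input string: 'feblmfhe'
Operation: replace 'f' with 'e'
Positions of 'f': 0, 5
After replacement: eeblmehe


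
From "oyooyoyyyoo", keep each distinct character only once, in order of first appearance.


Input: 'oyooyoyyyoo'
Operation: keep first occurrence of each character
Scan: s[0]='o' new -> keep; s[1]='y' new -> keep; s[2]='o' seen -> skip; s[3]='o' seen -> skip; s[4]='y' seen -> skip; s[5]='o' seen -> skip; s[6]='y' seen -> skip; s[7]='y' seen -> skip; s[8]='y' seen -> skip; s[9]='o' seen -> skip; s[10]='o' seen -> skip
Result: oy


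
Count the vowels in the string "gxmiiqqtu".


Input string: 'gxmiiqqtu'
Operation: count vowels (a, e, i, o, u)
Scan: s[0]='g', s[1]='x', s[2]='m', s[3]='i' (vowel), s[4]='i' (vowel), s[5]='q', s[6]='q', s[7]='t', s[8]='u' (vowel)
Vowels found: 3
Result: 3


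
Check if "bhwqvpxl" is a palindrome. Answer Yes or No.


Input string: 'bhwqvpxl'
Reversed: 'lxpvqwhb'
Compare pairs: s[0]='b' vs s[7]='l' (mismatch), s[1]='h' vs s[6]='x' (mismatch), s[2]='w' vs s[5]='p' (mismatch), s[3]='q' vs s[4]='v' (mismatch)
Palindrome: No


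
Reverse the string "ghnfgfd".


Input string: 'ghnfgfd'
Operation: reverse character order
Original order: 'g' -> 'h' -> 'n' -> 'f' -> 'g' -> 'f' -> 'd'
Reversed order: 'd' -> 'f' -> 'g' -> 'f' -> 'n' -> 'h' -> 'g'
Result: dfgfnhg


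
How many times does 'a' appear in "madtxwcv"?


Input string: 'madtxwcv'
Target character: 'a'
Scan each position: s[1]='a'
Matches found at indices: 1
Total: 1


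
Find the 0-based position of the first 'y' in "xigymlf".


Input string: 'xigymlf'
Target: 'y'
Scanning left to right: s[0]='x', s[1]='i', s[2]='g', s[3]='y'
First match at index: 3
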